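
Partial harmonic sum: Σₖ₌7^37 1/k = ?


Σₖ₌7^37 1/k = 1/7 + 1/8 + 1/9 + ... + 1/37
= 850782285001393/485721041551200
≈ 1.7516

Sum = 850782285001393/485721041551200 ≈ 1.7516


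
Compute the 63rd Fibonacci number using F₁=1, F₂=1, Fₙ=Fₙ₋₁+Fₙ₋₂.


Fibonacci sequence: 1, 1, 2, 3, 5, 8, 13, 21, 34, 55, 89, ...
F(63) = 6557470319842

F(63) = 6557470319842


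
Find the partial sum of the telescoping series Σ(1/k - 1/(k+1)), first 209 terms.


Telescoping: adjacent terms cancel.
= 1/1 - 1/210
= 1 - 1/210 = 209/210

Sum = 209/210


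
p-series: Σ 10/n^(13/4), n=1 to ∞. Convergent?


p-series test: Σ c/n^p converges if p > 1, diverges if p ≤ 1 (constant c > 0 doesn't affect convergence).
p = 13/4
13/4 > 1 → CONVERGES

Converges (p = 13/4 > 1)


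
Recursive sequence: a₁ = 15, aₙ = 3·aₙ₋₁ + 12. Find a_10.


Computing step by step:
a_1 = 15
a_2 = 57
a_3 = 183
a_4 = 561
a_5 = 1695
a_6 = 5097
a_7 = 15303
a_8 = 45921
a_9 = 137775
a_10 = 413337


a_10 = 413337


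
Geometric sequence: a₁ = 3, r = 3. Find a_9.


aₙ = a₁·r^(n-1)
= 3×3^8
= 3×6561
= 19683

a_9 = 19683


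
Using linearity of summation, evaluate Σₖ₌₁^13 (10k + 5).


Σ(10k+5) = 10·Σk + 5·n
= 10·91 + 5·13
= 910 + 65 = 975

Σ = 975


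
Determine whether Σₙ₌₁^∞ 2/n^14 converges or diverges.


p-series test: Σ c/n^p converges if p > 1, diverges if p ≤ 1 (constant c > 0 doesn't affect convergence).
p = 14
14 > 1 → CONVERGES

Converges (p = 14 > 1)


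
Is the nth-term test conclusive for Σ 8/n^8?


lim(n→∞) 8/n^8 = 0
lim aₙ = 0 → nth-term test is INCONCLUSIVE
(Need other tests; this is actually a convergent p-series with p=8 > 1)

Inconclusive (lim aₙ = 0; need another test)


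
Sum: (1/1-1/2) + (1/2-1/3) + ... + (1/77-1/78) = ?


Telescoping: adjacent terms cancel.
= 1/1 - 1/78
= 1 - 1/78 = 77/78

Sum = 77/78


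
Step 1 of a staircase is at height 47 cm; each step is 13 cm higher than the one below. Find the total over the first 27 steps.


aₙ = 47 + (27-1)×13 = 385
Sₙ = n(a₁+aₙ)/2 = 27×(47+385)/2
= 27×432/2 = 5832

S_27 = 5832


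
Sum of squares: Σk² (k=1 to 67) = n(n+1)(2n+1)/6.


n = 67
n(n+1)(2n+1)/6 = 67×68×135/6
= 615060/6 = 102510

Σk² = 102510


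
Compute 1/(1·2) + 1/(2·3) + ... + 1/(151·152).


1/(k(k+1)) = 1/k - 1/(k+1) (partial fractions)
Telescoping: Σ = 1 - 1/152 = 151/152

Sum = 151/152


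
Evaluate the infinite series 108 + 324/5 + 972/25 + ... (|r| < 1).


S∞ = a₁/(1-r) = 108/(1 - 3/5)
= 108/(2/5)
= 270

S∞ = 270


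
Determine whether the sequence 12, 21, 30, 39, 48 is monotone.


Differences: 9, 9, 9, 9
All differences > 0 → strictly INCREASING

Monotonically increasing


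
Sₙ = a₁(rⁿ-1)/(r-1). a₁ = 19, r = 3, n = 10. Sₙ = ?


Sₙ = 19×(3^10 - 1)/(3 - 1)
= 19×(59049 - 1)/2
= 19×59048/2
= 560956

S_10 = 560956


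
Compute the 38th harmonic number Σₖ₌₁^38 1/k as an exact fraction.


H_38 = 1/1 + 1/2 + 1/3 + ... + 1/38
= 2053580969474233/485721041551200
≈ 4.2279

H_38 = 2053580969474233/485721041551200 ≈ 4.2279


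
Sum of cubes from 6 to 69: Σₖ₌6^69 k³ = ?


Σₖ₌6^69 k³ = [69·70/2]² − [5·6/2]²
= 5832225 − 225 = 5832000

Σk³ = 5832000


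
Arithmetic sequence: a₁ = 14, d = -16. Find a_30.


aₙ = a₁ + (n-1)d
= 14 + (30-1)×-16
= 14 - 464
= -450

a_30 = -450


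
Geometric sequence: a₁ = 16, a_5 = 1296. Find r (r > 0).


r^(n-1) = aₙ/a₁
r^4 = 1296/16 = 81
r = 81^(1/4)
= ±3; taking r > 0 gives r = 3

r = 3


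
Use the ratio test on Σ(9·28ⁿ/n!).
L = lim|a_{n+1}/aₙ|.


aₙ = 9·28^n/n!
a_{n+1}/aₙ = 28^(n+1)/(n+1)! × n!/28^n  (constant 9 cancels)
= 28/(n+1)
L = lim(n→∞) 28/(n+1) = 0
L < 1 → series CONVERGES

Converges (ratio test: L = 0 < 1)


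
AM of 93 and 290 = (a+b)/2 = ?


AM = (93 + 290)/2 = 383/2 = 191.5

AM = 191.5


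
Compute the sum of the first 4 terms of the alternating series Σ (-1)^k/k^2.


S = -1 + 1/4 - 1/9 + 1/16
= -0.7986
(Full series converges to -π²/12 ≈ -0.8225)

S_4 = -0.7986


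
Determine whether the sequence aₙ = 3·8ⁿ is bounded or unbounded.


aₙ = 3·8ⁿ → as n→∞, aₙ→∞ (since base 8 > 1)
No finite upper bound exists
The sequence is UNBOUNDED

Unbounded (aₙ → ∞ as n → ∞)


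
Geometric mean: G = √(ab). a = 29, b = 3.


GM = √(29×3) = √87 = 9.3274

GM = 9.3274


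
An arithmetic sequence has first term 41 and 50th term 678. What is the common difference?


d = (aₙ - a₁)/(n-1)
= (678 - 41)/(50-1)
= 637/49 = 13

d = 13


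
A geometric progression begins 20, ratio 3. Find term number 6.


aₙ = a₁·r^(n-1)
= 20×3^5
= 20×243
= 4860

a_6 = 4860


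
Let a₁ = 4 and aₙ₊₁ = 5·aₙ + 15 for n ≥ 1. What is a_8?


Computing step by step:
a_1 = 4
a_2 = 35
a_3 = 190
a_4 = 965
a_5 = 4840
a_6 = 24215
a_7 = 121090
a_8 = 605465


a_8 = 605465


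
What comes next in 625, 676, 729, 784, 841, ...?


Pattern: perfect squares: n²
Terms: 625, 676, 729, 784, 841
Next term = 900

Next term = 900


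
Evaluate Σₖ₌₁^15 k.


n(n+1)/2 = 15×16/2 = 240/2 = 120

Σk = 120


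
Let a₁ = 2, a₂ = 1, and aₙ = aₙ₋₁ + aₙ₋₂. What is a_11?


Computing iteratively: 2, 1, 3, 4, 7, 11, 18, 29, 47, 76, 123
a_11 = 123

a_11 = 123


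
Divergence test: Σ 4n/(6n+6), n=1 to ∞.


lim(n→∞) 4n/(6n+6) = 4/6 = 2/3  (divide numerator and denominator by n)
lim aₙ = 2/3 ≠ 0 → series DIVERGES

Diverges (lim aₙ = 2/3 ≠ 0)


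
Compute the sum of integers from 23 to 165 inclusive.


Σₖ₌23^165 k = Σₖ₌₁^165 k − Σₖ₌₁^22 k
= 165·166/2 − 22·23/2
= 13695 − 253 = 13442

Σk = 13442


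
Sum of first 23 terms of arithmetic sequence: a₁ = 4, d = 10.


aₙ = 4 + (23-1)×10 = 224
Sₙ = n(a₁+aₙ)/2 = 23×(4+224)/2
= 23×228/2 = 2622

S_23 = 2622


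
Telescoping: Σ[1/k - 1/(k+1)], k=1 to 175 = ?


Telescoping: adjacent terms cancel.
= 1/1 - 1/176
= 1 - 1/176 = 175/176

Sum = 175/176


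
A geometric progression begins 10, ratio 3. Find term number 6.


aₙ = a₁·r^(n-1)
= 10×3^5
= 10×243
= 2430

a_6 = 2430


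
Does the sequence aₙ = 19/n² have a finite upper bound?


a₁ = 19, a₂ = 19/4, a₃ = 19/9, ...
0 < aₙ ≤ 19 for all n ≥ 1
The sequence IS bounded

Bounded (0 < aₙ ≤ 19)


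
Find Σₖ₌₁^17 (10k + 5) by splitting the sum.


Σ(10k+5) = 10·Σk + 5·n
= 10·153 + 5·17
= 1530 + 85 = 1615

Σ = 1615


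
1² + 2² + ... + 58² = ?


n = 58
n(n+1)(2n+1)/6 = 58×59×117/6
= 400374/6 = 66729

Σk² = 66729


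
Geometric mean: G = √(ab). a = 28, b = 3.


GM = √(28×3) = √84 = 9.1652

GM = 9.1652


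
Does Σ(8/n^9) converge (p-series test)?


p-series test: Σ c/n^p converges if p > 1, diverges if p ≤ 1 (constant c > 0 doesn't affect convergence).
p = 9
9 > 1 → CONVERGES

Converges (p = 9 > 1)


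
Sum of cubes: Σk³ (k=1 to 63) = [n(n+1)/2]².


n(n+1)/2 = 63×64/2 = 2016
Σk³ = 2016² = 4064256

Σk³ = 4064256


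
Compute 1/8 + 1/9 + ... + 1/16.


Σₖ₌8^16 1/k = 1/8 + 1/9 + 1/10 + 1/11 + 1/12 + 1/13 + 1/14 + 1/15 + 1/16
= 113567/144144
≈ 0.7879

Sum = 113567/144144 ≈ 0.7879


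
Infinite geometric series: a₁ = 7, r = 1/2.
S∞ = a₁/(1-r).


S∞ = a₁/(1-r) = 7/(1 - 1/2)
= 7/(1/2)
= 14

S∞ = 14


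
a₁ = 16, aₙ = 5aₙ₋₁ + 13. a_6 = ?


Computing step by step:
a_1 = 16
a_2 = 93
a_3 = 478
a_4 = 2403
a_5 = 12028
a_6 = 60153


a_6 = 60153


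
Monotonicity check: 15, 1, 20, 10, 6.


Differences: -14, 19, -10, -4
Difference at position 2 is +19 (> 0) but position 1 is -14 (< 0) — sequence both rises and falls
→ NOT monotonic

Not monotonic


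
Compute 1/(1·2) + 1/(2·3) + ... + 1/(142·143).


1/(k(k+1)) = 1/k - 1/(k+1) (partial fractions)
Telescoping: Σ = 1 - 1/143 = 142/143

Sum = 142/143


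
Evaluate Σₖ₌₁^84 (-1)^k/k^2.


S = -1 + 1/4 - 1/9 + 1/16 - 1/25 + 1/36 - 1/49 + 1/64 ± ...
= -0.8224
(Full series converges to -π²/12 ≈ -0.8225)

S_84 = -0.8224


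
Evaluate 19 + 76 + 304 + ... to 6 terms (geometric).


Sₙ = 19×(4^6 - 1)/(4 - 1)
= 19×(4096 - 1)/3
= 19×4095/3
= 25935

S_6 = 25935


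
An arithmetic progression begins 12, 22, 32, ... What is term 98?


aₙ = a₁ + (n-1)d
= 12 + (98-1)×10
= 12 + 970
= 982

a_98 = 982


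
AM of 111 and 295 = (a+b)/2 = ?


AM = (111 + 295)/2 = 406/2 = 203

AM = 203


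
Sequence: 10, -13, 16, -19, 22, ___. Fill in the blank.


Pattern: alternating sign, magnitude arithmetic (d=3)
Terms: 10, -13, 16, -19, 22
Next term = -25

Next term = -25


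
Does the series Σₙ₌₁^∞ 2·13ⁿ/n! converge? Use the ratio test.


aₙ = 2·13^n/n!
a_{n+1}/aₙ = 13^(n+1)/(n+1)! × n!/13^n  (constant 2 cancels)
= 13/(n+1)
L = lim(n→∞) 13/(n+1) = 0
L < 1 → series CONVERGES

Converges (ratio test: L = 0 < 1)


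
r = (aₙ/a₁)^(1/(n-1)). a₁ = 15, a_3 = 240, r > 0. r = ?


r^(n-1) = aₙ/a₁
r^2 = 240/15 = 16
r = 16^(1/2)
= ±4; taking r > 0 gives r = 4

r = 4


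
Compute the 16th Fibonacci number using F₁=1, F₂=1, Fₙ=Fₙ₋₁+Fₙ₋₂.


Fibonacci sequence: 1, 1, 2, 3, 5, 8, 13, 21, 34, 55, 89, ...
F(16) = 987

F(16) = 987


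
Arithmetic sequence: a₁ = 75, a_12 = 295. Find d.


d = (aₙ - a₁)/(n-1)
= (295 - 75)/(12-1)
= 220/11 = 20

d = 20


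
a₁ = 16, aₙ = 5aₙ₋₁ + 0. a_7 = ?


Computing step by step:
a_1 = 16
a_2 = 80
a_3 = 400
a_4 = 2000
a_5 = 10000
a_6 = 50000
a_7 = 250000


a_7 = 250000


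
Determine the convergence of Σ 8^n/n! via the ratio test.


aₙ = 8^n/n!
a_{n+1}/aₙ = 8^(n+1)/(n+1)! × n!/8^n
= 8/(n+1)
L = lim(n→∞) 8/(n+1) = 0
L < 1 → series CONVERGES

Converges (ratio test: L = 0 < 1)


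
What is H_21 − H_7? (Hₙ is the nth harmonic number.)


Σₖ₌8^21 1/k = 1/8 + 1/9 + 1/10 + ... + 1/21
= 27223837/25865840
≈ 1.0525

Sum = 27223837/25865840 ≈ 1.0525


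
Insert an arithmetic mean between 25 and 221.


AM = (25 + 221)/2 = 246/2 = 123

AM = 123


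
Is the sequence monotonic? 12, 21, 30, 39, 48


Differences: 9, 9, 9, 9
All differences > 0 → strictly INCREASING

Monotonically increasing


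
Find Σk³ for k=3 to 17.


Σₖ₌3^17 k³ = [17·18/2]² − [2·3/2]²
= 23409 − 9 = 23400

Σk³ = 23400


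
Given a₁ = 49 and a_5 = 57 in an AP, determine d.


d = (aₙ - a₁)/(n-1)
= (57 - 49)/(5-1)
= 8/4 = 2

d = 2


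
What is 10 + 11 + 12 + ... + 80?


Σₖ₌10^80 k = Σₖ₌₁^80 k − Σₖ₌₁^9 k
= 80·81/2 − 9·10/2
= 3240 − 45 = 3195

Σk = 3195


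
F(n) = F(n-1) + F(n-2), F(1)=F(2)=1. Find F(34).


Fibonacci sequence: 1, 1, 2, 3, 5, 8, 13, 21, 34, 55, 89, ...
F(34) = 5702887

F(34) = 5702887


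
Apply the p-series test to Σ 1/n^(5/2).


p-series test: Σ c/n^p converges if p > 1, diverges if p ≤ 1 (constant c > 0 doesn't affect convergence).
p = 5/2
5/2 > 1 → CONVERGES

Converges (p = 5/2 > 1)


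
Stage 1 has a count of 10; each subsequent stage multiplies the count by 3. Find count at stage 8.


aₙ = a₁·r^(n-1)
= 10×3^7
= 10×2187
= 21870

a_8 = 21870


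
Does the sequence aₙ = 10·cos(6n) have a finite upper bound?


For all n, -1 ≤ cos(6n) ≤ 1, so -10 ≤ 10·cos(6n) ≤ 10
Lower bound: -10, Upper bound: 10
The sequence IS bounded

Bounded (-10 ≤ aₙ ≤ 10)


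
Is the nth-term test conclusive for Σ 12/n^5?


lim(n→∞) 12/n^5 = 0
lim aₙ = 0 → nth-term test is INCONCLUSIVE
(Need other tests; this is actually a convergent p-series with p=5 > 1)

Inconclusive (lim aₙ = 0; need another test)


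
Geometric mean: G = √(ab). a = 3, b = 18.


GM = √(3×18) = √54 = 7.3485

GM = 7.3485


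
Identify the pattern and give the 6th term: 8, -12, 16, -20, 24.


Pattern: alternating sign, magnitude arithmetic (d=4)
Terms: 8, -12, 16, -20, 24
Next term = -28

Next term = -28


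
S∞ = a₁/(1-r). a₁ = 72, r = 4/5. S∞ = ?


S∞ = a₁/(1-r) = 72/(1 - 4/5)
= 72/(1/5)
= 360

S∞ = 360


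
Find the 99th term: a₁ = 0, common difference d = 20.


aₙ = a₁ + (n-1)d
= 0 + (99-1)×20
= 0 + 1960
= 1960

a_99 = 1960


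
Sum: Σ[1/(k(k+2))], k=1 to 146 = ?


1/(k(k+2)) = (1/2)·(1/k - 1/(k+2)) (partial fractions)
Telescoping: Σ = (1/2)·(1 + 1/2 - 1/147 - 1/148) = 32339/43512

Sum = 32339/43512


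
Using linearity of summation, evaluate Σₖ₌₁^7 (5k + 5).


Σ(5k+5) = 5·Σk + 5·n
= 5·28 + 5·7
= 140 + 35 = 175

Σ = 175


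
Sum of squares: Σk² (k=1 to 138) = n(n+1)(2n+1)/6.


n = 138
n(n+1)(2n+1)/6 = 138×139×277/6
= 5313414/6 = 885569

Σk² = 885569


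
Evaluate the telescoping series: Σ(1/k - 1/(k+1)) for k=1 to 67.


Telescoping: adjacent terms cancel.
= 1/1 - 1/68
= 1 - 1/68 = 67/68

Sum = 67/68


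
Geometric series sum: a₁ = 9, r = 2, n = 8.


Sₙ = 9×(2^8 - 1)/(2 - 1)
= 9×(256 - 1)/1
= 9×255/1
= 2295

S_8 = 2295


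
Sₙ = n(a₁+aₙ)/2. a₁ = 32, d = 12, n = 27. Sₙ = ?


aₙ = 32 + (27-1)×12 = 344
Sₙ = n(a₁+aₙ)/2 = 27×(32+344)/2
= 27×376/2 = 5076

S_27 = 5076


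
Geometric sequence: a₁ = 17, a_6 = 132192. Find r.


r^(n-1) = aₙ/a₁
r^5 = 132192/17 = 7776
r = 7776^(1/5)
= 6

r = 6


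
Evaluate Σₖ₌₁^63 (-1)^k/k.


S = -1 + 1/2 - 1/3 + 1/4 - 1/5 + 1/6 - 1/7 + 1/8 ± ...
= -0.701
(Full series converges to -ln(2) ≈ -0.6931)

S_63 = -0.701


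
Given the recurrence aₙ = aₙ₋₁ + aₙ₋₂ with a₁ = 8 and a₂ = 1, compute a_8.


Computing iteratively: 8, 1, 9, 10, 19, 29, 48, 77
a_8 = 77

a_8 = 77


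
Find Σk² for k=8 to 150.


Σₖ₌8^150 k² = Σₖ₌₁^150 k² − Σₖ₌₁^7 k²
= 150·151·301/6 − 7·8·15/6
= 1136275 − 140 = 1136135

Σk² = 1136135


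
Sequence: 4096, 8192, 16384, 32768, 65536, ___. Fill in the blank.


Pattern: powers of 2: 2ⁿ
Terms: 4096, 8192, 16384, 32768, 65536
Next term = 131072

Next term = 131072


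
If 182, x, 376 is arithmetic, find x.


AM = (182 + 376)/2 = 558/2 = 279

AM = 279


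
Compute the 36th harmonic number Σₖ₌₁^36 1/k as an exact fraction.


H_36 = 1/1 + 1/2 + 1/3 + ... + 1/36
= 54801925434709/13127595717600
≈ 4.1746

H_36 = 54801925434709/13127595717600 ≈ 4.1746


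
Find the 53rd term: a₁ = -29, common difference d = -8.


aₙ = a₁ + (n-1)d
= -29 + (53-1)×-8
= -29 - 416
= -445

a_53 = -445


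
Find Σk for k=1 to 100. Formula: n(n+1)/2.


n(n+1)/2 = 100×101/2 = 10100/2 = 5050

Σk = 5050


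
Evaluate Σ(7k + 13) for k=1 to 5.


Σ(7k+13) = 7·Σk + 13·n
= 7·15 + 13·5
= 105 + 65 = 170

Σ = 170


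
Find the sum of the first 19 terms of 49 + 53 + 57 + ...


aₙ = 49 + (19-1)×4 = 121
Sₙ = n(a₁+aₙ)/2 = 19×(49+121)/2
= 19×170/2 = 1615

S_19 = 1615


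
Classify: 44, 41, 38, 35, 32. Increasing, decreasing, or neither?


Differences: -3, -3, -3, -3
All differences < 0 → strictly DECREASING

Monotonically decreasing


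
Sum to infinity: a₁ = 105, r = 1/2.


S∞ = a₁/(1-r) = 105/(1 - 1/2)
= 105/(1/2)
= 210

S∞ = 210


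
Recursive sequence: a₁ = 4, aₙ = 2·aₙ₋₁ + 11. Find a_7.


Computing step by step:
a_1 = 4
a_2 = 19
a_3 = 49
a_4 = 109
a_5 = 229
a_6 = 469
a_7 = 949


a_7 = 949


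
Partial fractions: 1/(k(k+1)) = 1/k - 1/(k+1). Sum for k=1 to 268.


1/(k(k+1)) = 1/k - 1/(k+1) (partial fractions)
Telescoping: Σ = 1 - 1/269 = 268/269

Sum = 268/269


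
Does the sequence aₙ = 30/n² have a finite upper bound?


a₁ = 30, a₂ = 30/4, a₃ = 30/9, ...
0 < aₙ ≤ 30 for all n ≥ 1
The sequence IS bounded

Bounded (0 < aₙ ≤ 30)


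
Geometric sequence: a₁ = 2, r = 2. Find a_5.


aₙ = a₁·r^(n-1)
= 2×2^4
= 2×16
= 32

a_5 = 32


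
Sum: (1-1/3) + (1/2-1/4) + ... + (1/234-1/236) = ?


Telescoping with gap 2: two head and two tail terms survive.
= (1 + 1/2) - (1/235 + 1/236)
= 3/2 - 1/235 - 1/236 = 82719/55460

Sum = 82719/55460


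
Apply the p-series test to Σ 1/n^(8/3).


p-series test: Σ c/n^p converges if p > 1, diverges if p ≤ 1 (constant c > 0 doesn't affect convergence).
p = 8/3
8/3 > 1 → CONVERGES

Converges (p = 8/3 > 1)


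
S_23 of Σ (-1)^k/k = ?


S = -1 + 1/2 - 1/3 + 1/4 - 1/5 + 1/6 - 1/7 + 1/8 ± ...
= -0.7144
(Full series converges to -ln(2) ≈ -0.6931)

S_23 = -0.7144


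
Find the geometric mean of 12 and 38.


GM = √(12×38) = √456 = 21.3542

GM = 21.3542


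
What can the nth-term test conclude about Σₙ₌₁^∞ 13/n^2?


lim(n→∞) 13/n^2 = 0
lim aₙ = 0 → nth-term test is INCONCLUSIVE
(Need other tests; this is actually a convergent p-series with p=2 > 1)

Inconclusive (lim aₙ = 0; need another test)


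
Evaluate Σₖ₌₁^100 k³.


n(n+1)/2 = 100×101/2 = 5050
Σk³ = 5050² = 25502500

Σk³ = 25502500


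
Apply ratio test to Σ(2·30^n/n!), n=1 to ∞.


aₙ = 2·30^n/n!
a_{n+1}/aₙ = 30^(n+1)/(n+1)! × n!/30^n  (constant 2 cancels)
= 30/(n+1)
L = lim(n→∞) 30/(n+1) = 0
L < 1 → series CONVERGES

Converges (ratio test: L = 0 < 1)


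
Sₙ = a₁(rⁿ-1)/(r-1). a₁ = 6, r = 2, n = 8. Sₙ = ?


Sₙ = 6×(2^8 - 1)/(2 - 1)
= 6×(256 - 1)/1
= 6×255/1
= 1530

S_8 = 1530


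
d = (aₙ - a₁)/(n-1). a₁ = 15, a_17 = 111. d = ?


d = (aₙ - a₁)/(n-1)
= (111 - 15)/(17-1)
= 96/16 = 6

d = 6


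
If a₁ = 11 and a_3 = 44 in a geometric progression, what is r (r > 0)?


r^(n-1) = aₙ/a₁
r^2 = 44/11 = 4
r = 4^(1/2)
= ±2; taking r > 0 gives r = 2

r = 2


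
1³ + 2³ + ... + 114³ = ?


n(n+1)/2 = 114×115/2 = 6555
Σk³ = 6555² = 42968025

Σk³ = 42968025


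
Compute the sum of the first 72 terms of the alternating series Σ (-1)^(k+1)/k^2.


S = 1 - 1/4 + 1/9 - 1/16 + 1/25 - 1/36 + 1/49 - 1/64 ± ...
= 0.8224
(Full series converges to +π²/12 ≈ +0.8225)

S_72 = 0.8224


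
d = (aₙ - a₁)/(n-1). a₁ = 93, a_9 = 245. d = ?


d = (aₙ - a₁)/(n-1)
= (245 - 93)/(9-1)
= 152/8 = 19

d = 19


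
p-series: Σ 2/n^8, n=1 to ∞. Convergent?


p-series test: Σ c/n^p converges if p > 1, diverges if p ≤ 1 (constant c > 0 doesn't affect convergence).
p = 8
8 > 1 → CONVERGES

Converges (p = 8 > 1)


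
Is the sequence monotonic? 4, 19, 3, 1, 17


Differences: 15, -16, -2, 16
Difference at position 1 is +15 (> 0) but position 2 is -16 (< 0) — sequence both rises and falls
→ NOT monotonic

Not monotonic


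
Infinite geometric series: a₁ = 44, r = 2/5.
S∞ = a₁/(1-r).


S∞ = a₁/(1-r) = 44/(1 - 2/5)
= 44/(3/5)
= 220/3

S∞ = 220/3


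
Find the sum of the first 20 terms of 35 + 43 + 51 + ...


aₙ = 35 + (20-1)×8 = 187
Sₙ = n(a₁+aₙ)/2 = 20×(35+187)/2
= 20×222/2 = 2220

S_20 = 2220


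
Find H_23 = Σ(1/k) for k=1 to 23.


H_23 = 1/1 + 1/2 + 1/3 + ... + 1/23
= 444316699/118982864
≈ 3.7343

H_23 = 444316699/118982864 ≈ 3.7343


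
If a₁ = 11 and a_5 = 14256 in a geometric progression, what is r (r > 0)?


r^(n-1) = aₙ/a₁
r^4 = 14256/11 = 1296
r = 1296^(1/4)
= ±6; taking r > 0 gives r = 6

r = 6


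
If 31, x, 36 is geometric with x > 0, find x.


GM = √(31×36) = √1116 = 33.4066

GM = 33.4066


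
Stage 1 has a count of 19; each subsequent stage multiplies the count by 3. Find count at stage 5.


aₙ = a₁·r^(n-1)
= 19×3^4
= 19×81
= 1539

a_5 = 1539


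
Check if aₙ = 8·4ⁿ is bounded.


aₙ = 8·4ⁿ → as n→∞, aₙ→∞ (since base 4 > 1)
No finite upper bound exists
The sequence is UNBOUNDED

Unbounded (aₙ → ∞ as n → ∞)


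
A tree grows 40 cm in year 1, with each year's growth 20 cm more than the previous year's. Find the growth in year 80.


aₙ = a₁ + (n-1)d
= 40 + (80-1)×20
= 40 + 1580
= 1620

a_80 = 1620


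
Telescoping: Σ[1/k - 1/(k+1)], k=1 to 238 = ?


Telescoping: adjacent terms cancel.
= 1/1 - 1/239
= 1 - 1/239 = 238/239

Sum = 238/239


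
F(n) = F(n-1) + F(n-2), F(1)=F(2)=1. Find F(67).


Fibonacci sequence: 1, 1, 2, 3, 5, 8, 13, 21, 34, 55, 89, ...
F(67) = 44945570212853

F(67) = 44945570212853


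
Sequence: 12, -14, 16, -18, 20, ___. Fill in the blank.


Pattern: alternating sign, magnitude arithmetic (d=2)
Terms: 12, -14, 16, -18, 20
Next term = -22

Next term = -22


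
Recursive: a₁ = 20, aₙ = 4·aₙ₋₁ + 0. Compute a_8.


Computing step by step:
a_1 = 20
a_2 = 80
a_3 = 320
a_4 = 1280
a_5 = 5120
a_6 = 20480
a_7 = 81920
a_8 = 327680


a_8 = 327680


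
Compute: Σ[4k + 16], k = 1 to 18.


Σ(4k+16) = 4·Σk + 16·n
= 4·171 + 16·18
= 684 + 288 = 972

Σ = 972


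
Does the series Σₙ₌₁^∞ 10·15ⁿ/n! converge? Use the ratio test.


aₙ = 10·15^n/n!
a_{n+1}/aₙ = 15^(n+1)/(n+1)! × n!/15^n  (constant 10 cancels)
= 15/(n+1)
L = lim(n→∞) 15/(n+1) = 0
L < 1 → series CONVERGES

Converges (ratio test: L = 0 < 1)


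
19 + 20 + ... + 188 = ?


Σₖ₌19^188 k = Σₖ₌₁^188 k − Σₖ₌₁^18 k
= 188·189/2 − 18·19/2
= 17766 − 171 = 17595

Σk = 17595


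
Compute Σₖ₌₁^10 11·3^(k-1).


Sₙ = 11×(3^10 - 1)/(3 - 1)
= 11×(59049 - 1)/2
= 11×59048/2
= 324764

S_10 = 324764


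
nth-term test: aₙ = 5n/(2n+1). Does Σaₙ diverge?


lim(n→∞) 5n/(2n+1) = 5/2 = 5/2  (divide numerator and denominator by n)
lim aₙ = 5/2 ≠ 0 → series DIVERGES

Diverges (lim aₙ = 5/2 ≠ 0)


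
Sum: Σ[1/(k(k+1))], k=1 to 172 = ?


1/(k(k+1)) = 1/k - 1/(k+1) (partial fractions)
Telescoping: Σ = 1 - 1/173 = 172/173

Sum = 172/173


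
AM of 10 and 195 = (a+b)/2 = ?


AM = (10 + 195)/2 = 205/2 = 102.5

AM = 102.5


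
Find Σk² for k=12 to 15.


Σₖ₌12^15 k² = Σₖ₌₁^15 k² − Σₖ₌₁^11 k²
= 15·16·31/6 − 11·12·23/6
= 1240 − 506 = 734

Σk² = 734


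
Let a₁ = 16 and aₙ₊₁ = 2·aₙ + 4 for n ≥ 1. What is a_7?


Computing step by step:
a_1 = 16
a_2 = 36
a_3 = 76
a_4 = 156
a_5 = 316
a_6 = 636
a_7 = 1276


a_7 = 1276


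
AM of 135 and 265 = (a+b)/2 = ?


AM = (135 + 265)/2 = 400/2 = 200

AM = 200


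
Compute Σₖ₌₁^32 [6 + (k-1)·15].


aₙ = 6 + (32-1)×15 = 471
Sₙ = n(a₁+aₙ)/2 = 32×(6+471)/2
= 32×477/2 = 7632

S_32 = 7632


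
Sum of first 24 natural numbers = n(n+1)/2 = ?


n(n+1)/2 = 24×25/2 = 600/2 = 300

Σk = 300


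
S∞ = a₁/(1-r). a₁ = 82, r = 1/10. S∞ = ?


S∞ = a₁/(1-r) = 82/(1 - 1/10)
= 82/(9/10)
= 820/9

S∞ = 820/9


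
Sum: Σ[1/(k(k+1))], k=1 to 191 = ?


1/(k(k+1)) = 1/k - 1/(k+1) (partial fractions)
Telescoping: Σ = 1 - 1/192 = 191/192

Sum = 191/192


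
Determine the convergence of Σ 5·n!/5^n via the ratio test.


aₙ = 5·n!/5^n
a_{n+1}/aₙ = (n+1)!/5^(n+1) × 5^n/n!  (constant 5 cancels)
= (n+1)/5
L = lim(n→∞) (n+1)/5 = ∞
L > 1 → series DIVERGES

Diverges (ratio test: L = ∞ > 1)


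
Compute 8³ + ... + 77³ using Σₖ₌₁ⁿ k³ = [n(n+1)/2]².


Σₖ₌8^77 k³ = [77·78/2]² − [7·8/2]²
= 9018009 − 784 = 9017225

Σk³ = 9017225


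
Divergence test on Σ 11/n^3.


lim(n→∞) 11/n^3 = 0
lim aₙ = 0 → nth-term test is INCONCLUSIVE
(Need other tests; this is actually a convergent p-series with p=3 > 1)

Inconclusive (lim aₙ = 0; need another test)


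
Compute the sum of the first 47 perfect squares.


n = 47
n(n+1)(2n+1)/6 = 47×48×95/6
= 214320/6 = 35720

Σk² = 35720


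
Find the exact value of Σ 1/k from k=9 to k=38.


Σₖ₌9^38 1/k = 1/9 + 1/10 + 1/11 + ... + 1/38
= 104780081036899/69388720221600
≈ 1.51

Sum = 104780081036899/69388720221600 ≈ 1.51


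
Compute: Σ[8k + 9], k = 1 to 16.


Σ(8k+9) = 8·Σk + 9·n
= 8·136 + 9·16
= 1088 + 144 = 1232

Σ = 1232


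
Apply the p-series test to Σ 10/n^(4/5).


p-series test: Σ c/n^p converges if p > 1, diverges if p ≤ 1 (constant c > 0 doesn't affect convergence).
p = 4/5
4/5 ≤ 1 → DIVERGES

Diverges (p = 4/5 ≤ 1)


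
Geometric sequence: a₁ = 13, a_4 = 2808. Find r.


r^(n-1) = aₙ/a₁
r^3 = 2808/13 = 216
r = 216^(1/3)
= 6

r = 6


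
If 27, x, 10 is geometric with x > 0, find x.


GM = √(27×10) = √270 = 16.4317

GM = 16.4317


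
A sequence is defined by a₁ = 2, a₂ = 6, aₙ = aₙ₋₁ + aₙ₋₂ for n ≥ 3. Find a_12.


Computing iteratively: 2, 6, 8, 14, 22, 36, 58, 94, 152, 246, 398, 644
a_12 = 644

a_12 = 644


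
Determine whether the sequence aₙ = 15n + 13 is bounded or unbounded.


aₙ = 15n + 13 → as n→∞, aₙ→∞
No finite upper bound exists
The sequence is UNBOUNDED

Unbounded (aₙ → ∞ as n → ∞)


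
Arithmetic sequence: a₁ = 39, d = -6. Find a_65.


aₙ = a₁ + (n-1)d
= 39 + (65-1)×-6
= 39 - 384
= -345

a_65 = -345


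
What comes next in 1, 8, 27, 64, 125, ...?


Pattern: perfect cubes: n³
Terms: 1, 8, 27, 64, 125
Next term = 216

Next term = 216


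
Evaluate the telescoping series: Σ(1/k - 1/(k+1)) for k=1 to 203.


Telescoping: adjacent terms cancel.
= 1/1 - 1/204
= 1 - 1/204 = 203/204

Sum = 203/204


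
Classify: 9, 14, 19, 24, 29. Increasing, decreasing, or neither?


Differences: 5, 5, 5, 5
All differences > 0 → strictly INCREASING

Monotonically increasing


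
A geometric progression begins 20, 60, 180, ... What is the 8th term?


aₙ = a₁·r^(n-1)
= 20×3^7
= 20×2187
= 43740

a_8 = 43740


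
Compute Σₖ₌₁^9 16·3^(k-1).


Sₙ = 16×(3^9 - 1)/(3 - 1)
= 16×(19683 - 1)/2
= 16×19682/2
= 157456

S_9 = 157456


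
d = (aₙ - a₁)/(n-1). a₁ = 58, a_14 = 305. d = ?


d = (aₙ - a₁)/(n-1)
= (305 - 58)/(14-1)
= 247/13 = 19

d = 19


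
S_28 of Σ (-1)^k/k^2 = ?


S = -1 + 1/4 - 1/9 + 1/16 - 1/25 + 1/36 - 1/49 + 1/64 ± ...
= -0.8219
(Full series converges to -π²/12 ≈ -0.8225)

S_28 = -0.8219


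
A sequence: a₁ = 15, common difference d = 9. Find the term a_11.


aₙ = a₁ + (n-1)d
= 15 + (11-1)×9
= 15 + 90
= 105

a_11 = 105


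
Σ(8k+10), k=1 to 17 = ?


Σ(8k+10) = 8·Σk + 10·n
= 8·153 + 10·17
= 1224 + 170 = 1394

Σ = 1394


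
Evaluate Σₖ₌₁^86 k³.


n(n+1)/2 = 86×87/2 = 3741
Σk³ = 3741² = 13995081

Σk³ = 13995081


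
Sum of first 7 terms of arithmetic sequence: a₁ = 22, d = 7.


aₙ = 22 + (7-1)×7 = 64
Sₙ = n(a₁+aₙ)/2 = 7×(22+64)/2
= 7×86/2 = 301

S_7 = 301


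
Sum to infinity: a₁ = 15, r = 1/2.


S∞ = a₁/(1-r) = 15/(1 - 1/2)
= 15/(1/2)
= 30

S∞ = 30


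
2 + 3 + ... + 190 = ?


Σₖ₌2^190 k = Σₖ₌₁^190 k − Σₖ₌₁^1 k
= 190·191/2 − 1·2/2
= 18145 − 1 = 18144

Σk = 18144


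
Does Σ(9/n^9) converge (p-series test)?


p-series test: Σ c/n^p converges if p > 1, diverges if p ≤ 1 (constant c > 0 doesn't affect convergence).
p = 9
9 > 1 → CONVERGES

Converges (p = 9 > 1)


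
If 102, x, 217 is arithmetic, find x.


AM = (102 + 217)/2 = 319/2 = 159.5

AM = 159.5


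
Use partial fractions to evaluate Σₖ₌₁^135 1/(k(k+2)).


1/(k(k+2)) = (1/2)·(1/k - 1/(k+2)) (partial fractions)
Telescoping: Σ = (1/2)·(1 + 1/2 - 1/136 - 1/137) = 27675/37264

Sum = 27675/37264


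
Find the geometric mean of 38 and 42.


GM = √(38×42) = √1596 = 39.95

GM = 39.95


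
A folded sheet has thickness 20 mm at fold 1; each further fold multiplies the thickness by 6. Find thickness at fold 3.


aₙ = a₁·r^(n-1)
= 20×6^2
= 20×36
= 720

a_3 = 720


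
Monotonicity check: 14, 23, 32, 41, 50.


Differences: 9, 9, 9, 9
All differences > 0 → strictly INCREASING

Monotonically increasing


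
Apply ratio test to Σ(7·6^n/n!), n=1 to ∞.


aₙ = 7·6^n/n!
a_{n+1}/aₙ = 6^(n+1)/(n+1)! × n!/6^n  (constant 7 cancels)
= 6/(n+1)
L = lim(n→∞) 6/(n+1) = 0
L < 1 → series CONVERGES

Converges (ratio test: L = 0 < 1)


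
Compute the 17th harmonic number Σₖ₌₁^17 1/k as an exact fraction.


H_17 = 1/1 + 1/2 + 1/3 + ... + 1/17
= 42142223/12252240
≈ 3.4396

H_17 = 42142223/12252240 ≈ 3.4396


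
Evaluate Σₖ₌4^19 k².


Σₖ₌4^19 k² = Σₖ₌₁^19 k² − Σₖ₌₁^3 k²
= 19·20·39/6 − 3·4·7/6
= 2470 − 14 = 2456

Σk² = 2456


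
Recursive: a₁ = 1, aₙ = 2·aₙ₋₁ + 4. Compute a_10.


Computing step by step:
a_1 = 1
a_2 = 6
a_3 = 16
a_4 = 36
a_5 = 76
a_6 = 156
a_7 = 316
a_8 = 636
a_9 = 1276
a_10 = 2556


a_10 = 2556


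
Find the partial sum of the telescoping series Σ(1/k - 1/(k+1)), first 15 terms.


Telescoping: adjacent terms cancel.
= 1/1 - 1/16
= 1 - 1/16 = 15/16

Sum = 15/16


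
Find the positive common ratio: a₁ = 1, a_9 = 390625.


r^(n-1) = aₙ/a₁
r^8 = 390625/1 = 390625
r = 390625^(1/8)
= ±5; taking r > 0 gives r = 5

r = 5


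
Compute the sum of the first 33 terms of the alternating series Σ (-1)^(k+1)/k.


S = 1 - 1/2 + 1/3 - 1/4 + 1/5 - 1/6 + 1/7 - 1/8 ± ...
= 0.7081
(Full series converges to +ln(2) ≈ +0.6931)

S_33 = 0.7081


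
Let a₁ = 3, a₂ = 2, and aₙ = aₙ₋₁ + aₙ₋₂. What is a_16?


Computing iteratively: 3, 2, 5, 7, 12, 19, 31, 50, 81, 131, 212, 343, ...
a_16 = 2351

a_16 = 2351


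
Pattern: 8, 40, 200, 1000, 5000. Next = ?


Pattern: geometric (r=5)
Terms: 8, 40, 200, 1000, 5000
Next term = 25000

Next term = 25000


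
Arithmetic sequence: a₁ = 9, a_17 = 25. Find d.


d = (aₙ - a₁)/(n-1)
= (25 - 9)/(17-1)
= 16/16 = 1

d = 1


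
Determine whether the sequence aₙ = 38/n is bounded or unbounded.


a₁ = 38, a₂ = 38/2, a₃ = 38/3, ...
0 < aₙ ≤ 38 for all n ≥ 1
Lower bound: 0, Upper bound: 38
The sequence IS bounded

Bounded (0 < aₙ ≤ 38)


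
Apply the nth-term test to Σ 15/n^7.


lim(n→∞) 15/n^7 = 0
lim aₙ = 0 → nth-term test is INCONCLUSIVE
(Need other tests; this is actually a convergent p-series with p=7 > 1)

Inconclusive (lim aₙ = 0; need another test)


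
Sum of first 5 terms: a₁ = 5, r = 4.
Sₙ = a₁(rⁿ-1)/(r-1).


Sₙ = 5×(4^5 - 1)/(4 - 1)
= 5×(1024 - 1)/3
= 5×1023/3
= 1705

S_5 = 1705


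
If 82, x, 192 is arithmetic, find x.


AM = (82 + 192)/2 = 274/2 = 137

AM = 137


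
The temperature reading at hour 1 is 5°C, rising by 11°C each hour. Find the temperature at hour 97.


aₙ = a₁ + (n-1)d
= 5 + (97-1)×11
= 5 + 1056
= 1061

a_97 = 1061


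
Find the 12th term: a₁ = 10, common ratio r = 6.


aₙ = a₁·r^(n-1)
= 10×6^11
= 10×362797056
= 3627970560

a_12 = 3627970560


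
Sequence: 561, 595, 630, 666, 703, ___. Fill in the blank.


Pattern: triangular numbers: n(n+1)/2
Terms: 561, 595, 630, 666, 703
Next term = 741

Next term = 741


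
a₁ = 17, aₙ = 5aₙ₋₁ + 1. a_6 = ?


Computing step by step:
a_1 = 17
a_2 = 86
a_3 = 431
a_4 = 2156
a_5 = 10781
a_6 = 53906


a_6 = 53906


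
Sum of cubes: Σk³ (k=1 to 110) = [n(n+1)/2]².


n(n+1)/2 = 110×111/2 = 6105
Σk³ = 6105² = 37271025

Σk³ = 37271025


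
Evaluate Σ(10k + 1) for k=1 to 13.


Σ(10k+1) = 10·Σk + 1·n
= 10·91 + 1·13
= 910 + 13 = 923

Σ = 923


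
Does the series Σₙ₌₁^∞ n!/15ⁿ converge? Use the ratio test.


aₙ = n!/15^n
a_{n+1}/aₙ = (n+1)!/15^(n+1) × 15^n/n!
= (n+1)/15
L = lim(n→∞) (n+1)/15 = ∞
L > 1 → series DIVERGES

Diverges (ratio test: L = ∞ > 1)


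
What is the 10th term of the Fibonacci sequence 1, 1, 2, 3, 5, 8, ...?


Fibonacci sequence: 1, 1, 2, 3, 5, 8, 13, 21, 34, 55
F(10) = 55

F(10) = 55


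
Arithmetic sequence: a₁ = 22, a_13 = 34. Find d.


d = (aₙ - a₁)/(n-1)
= (34 - 22)/(13-1)
= 12/12 = 1

d = 1


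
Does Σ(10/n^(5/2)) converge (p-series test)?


p-series test: Σ c/n^p converges if p > 1, diverges if p ≤ 1 (constant c > 0 doesn't affect convergence).
p = 5/2
5/2 > 1 → CONVERGES

Converges (p = 5/2 > 1)


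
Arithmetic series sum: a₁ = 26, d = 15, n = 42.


aₙ = 26 + (42-1)×15 = 641
Sₙ = n(a₁+aₙ)/2 = 42×(26+641)/2
= 42×667/2 = 14007

S_42 = 14007


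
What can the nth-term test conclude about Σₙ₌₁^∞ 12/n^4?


lim(n→∞) 12/n^4 = 0
lim aₙ = 0 → nth-term test is INCONCLUSIVE
(Need other tests; this is actually a convergent p-series with p=4 > 1)

Inconclusive (lim aₙ = 0; need another test)


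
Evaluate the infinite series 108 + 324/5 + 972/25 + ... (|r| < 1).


S∞ = a₁/(1-r) = 108/(1 - 3/5)
= 108/(2/5)
= 270

S∞ = 270


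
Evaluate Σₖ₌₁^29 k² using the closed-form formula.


n = 29
n(n+1)(2n+1)/6 = 29×30×59/6
= 51330/6 = 8555

Σk² = 8555


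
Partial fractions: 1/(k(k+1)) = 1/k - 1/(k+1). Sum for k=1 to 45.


1/(k(k+1)) = 1/k - 1/(k+1) (partial fractions)
Telescoping: Σ = 1 - 1/46 = 45/46

Sum = 45/46


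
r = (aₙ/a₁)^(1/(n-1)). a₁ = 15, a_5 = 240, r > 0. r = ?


r^(n-1) = aₙ/a₁
r^4 = 240/15 = 16
r = 16^(1/4)
= ±2; taking r > 0 gives r = 2

r = 2


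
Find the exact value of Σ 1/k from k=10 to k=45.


Σₖ₌10^45 1/k = 1/10 + 1/11 + 1/12 + ... + 1/45
= 14750885361090924169/9419588158802421600
≈ 1.566

Sum = 14750885361090924169/9419588158802421600 ≈ 1.566


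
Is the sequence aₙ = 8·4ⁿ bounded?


aₙ = 8·4ⁿ → as n→∞, aₙ→∞ (since base 4 > 1)
No finite upper bound exists
The sequence is UNBOUNDED

Unbounded (aₙ → ∞ as n → ∞)


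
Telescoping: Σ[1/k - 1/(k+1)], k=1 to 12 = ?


Telescoping: adjacent terms cancel.
= 1/1 - 1/13
= 1 - 1/13 = 12/13

Sum = 12/13


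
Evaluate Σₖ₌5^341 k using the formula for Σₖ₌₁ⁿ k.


Σₖ₌5^341 k = Σₖ₌₁^341 k − Σₖ₌₁^4 k
= 341·342/2 − 4·5/2
= 58311 − 10 = 58301

Σk = 58301


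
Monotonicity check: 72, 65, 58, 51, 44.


Differences: -7, -7, -7, -7
All differences < 0 → strictly DECREASING

Monotonically decreasing


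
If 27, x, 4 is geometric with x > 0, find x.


GM = √(27×4) = √108 = 10.3923

GM = 10.3923


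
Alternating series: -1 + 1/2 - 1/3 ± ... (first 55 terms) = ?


S = -1 + 1/2 - 1/3 + 1/4 - 1/5 + 1/6 - 1/7 + 1/8 ± ...
= -0.7022
(Full series converges to -ln(2) ≈ -0.6931)

S_55 = -0.7022


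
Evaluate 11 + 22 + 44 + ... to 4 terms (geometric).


Sₙ = 11×(2^4 - 1)/(2 - 1)
= 11×(16 - 1)/1
= 11×15/1
= 165

S_4 = 165


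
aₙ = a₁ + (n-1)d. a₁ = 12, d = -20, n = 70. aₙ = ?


aₙ = a₁ + (n-1)d
= 12 + (70-1)×-20
= 12 - 1380
= -1368

a_70 = -1368


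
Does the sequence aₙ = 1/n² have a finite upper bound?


a₁ = 1, a₂ = 1/4, a₃ = 1/9, ...
0 < aₙ ≤ 1 for all n ≥ 1
The sequence IS bounded

Bounded (0 < aₙ ≤ 1)


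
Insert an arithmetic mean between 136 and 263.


AM = (136 + 263)/2 = 399/2 = 199.5

AM = 199.5


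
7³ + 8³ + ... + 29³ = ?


Σₖ₌7^29 k³ = [29·30/2]² − [6·7/2]²
= 189225 − 441 = 188784

Σk³ = 188784


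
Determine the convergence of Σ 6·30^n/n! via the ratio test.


aₙ = 6·30^n/n!
a_{n+1}/aₙ = 30^(n+1)/(n+1)! × n!/30^n  (constant 6 cancels)
= 30/(n+1)
L = lim(n→∞) 30/(n+1) = 0
L < 1 → series CONVERGES

Converges (ratio test: L = 0 < 1)


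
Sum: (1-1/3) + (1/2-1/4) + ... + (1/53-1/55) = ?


Telescoping with gap 2: two head and two tail terms survive.
= (1 + 1/2) - (1/54 + 1/55)
= 3/2 - 1/54 - 1/55 = 2173/1485

Sum = 2173/1485


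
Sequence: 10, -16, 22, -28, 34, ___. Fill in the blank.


Pattern: alternating sign, magnitude arithmetic (d=6)
Terms: 10, -16, 22, -28, 34
Next term = -40

Next term = -40


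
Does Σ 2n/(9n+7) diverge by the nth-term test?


lim(n→∞) 2n/(9n+7) = 2/9 = 2/9  (divide numerator and denominator by n)
lim aₙ = 2/9 ≠ 0 → series DIVERGES

Diverges (lim aₙ = 2/9 ≠ 0)


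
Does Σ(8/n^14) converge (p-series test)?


p-series test: Σ c/n^p converges if p > 1, diverges if p ≤ 1 (constant c > 0 doesn't affect convergence).
p = 14
14 > 1 → CONVERGES

Converges (p = 14 > 1)


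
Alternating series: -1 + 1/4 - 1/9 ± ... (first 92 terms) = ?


S = -1 + 1/4 - 1/9 + 1/16 - 1/25 + 1/36 - 1/49 + 1/64 ± ...
= -0.8224
(Full series converges to -π²/12 ≈ -0.8225)

S_92 = -0.8224


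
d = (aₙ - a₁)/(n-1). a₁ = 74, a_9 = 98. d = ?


d = (aₙ - a₁)/(n-1)
= (98 - 74)/(9-1)
= 24/8 = 3

d = 3


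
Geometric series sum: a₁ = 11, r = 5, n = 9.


Sₙ = 11×(5^9 - 1)/(5 - 1)
= 11×(1953125 - 1)/4
= 11×1953124/4
= 5371091

S_9 = 5371091


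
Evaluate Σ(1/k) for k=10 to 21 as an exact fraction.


Σₖ₌10^21 1/k = 1/10 + 1/11 + 1/12 + ... + 1/21
= 190049623/232792560
≈ 0.8164

Sum = 190049623/232792560 ≈ 0.8164


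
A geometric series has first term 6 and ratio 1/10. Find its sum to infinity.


S∞ = a₁/(1-r) = 6/(1 - 1/10)
= 6/(9/10)
= 20/3

S∞ = 20/3


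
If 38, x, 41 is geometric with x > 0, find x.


GM = √(38×41) = √1558 = 39.4715

GM = 39.4715


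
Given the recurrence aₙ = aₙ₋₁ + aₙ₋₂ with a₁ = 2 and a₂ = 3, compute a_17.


Computing iteratively: 2, 3, 5, 8, 13, 21, 34, 55, 89, 144, 233, 377, ...
a_17 = 4181

a_17 = 4181


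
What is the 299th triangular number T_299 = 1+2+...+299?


n(n+1)/2 = 299×300/2 = 89700/2 = 44850

Σk = 44850


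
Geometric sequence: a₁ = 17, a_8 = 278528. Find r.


r^(n-1) = aₙ/a₁
r^7 = 278528/17 = 16384
r = 16384^(1/7)
= 4

r = 4


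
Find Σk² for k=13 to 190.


Σₖ₌13^190 k² = Σₖ₌₁^190 k² − Σₖ₌₁^12 k²
= 190·191·381/6 − 12·13·25/6
= 2304415 − 650 = 2303765

Σk² = 2303765


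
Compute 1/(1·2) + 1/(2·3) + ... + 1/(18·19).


1/(k(k+1)) = 1/k - 1/(k+1) (partial fractions)
Telescoping: Σ = 1 - 1/19 = 18/19

Sum = 18/19


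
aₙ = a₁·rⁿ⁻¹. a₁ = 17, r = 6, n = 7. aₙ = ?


aₙ = a₁·r^(n-1)
= 17×6^6
= 17×46656
= 793152

a_7 = 793152


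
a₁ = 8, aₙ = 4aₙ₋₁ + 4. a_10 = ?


Computing step by step:
a_1 = 8
a_2 = 36
a_3 = 148
a_4 = 596
a_5 = 2388
a_6 = 9556
a_7 = 38228
a_8 = 152916
a_9 = 611668
a_10 = 2446676


a_10 = 2446676


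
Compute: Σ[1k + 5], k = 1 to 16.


Σ(1k+5) = 1·Σk + 5·n
= 1·136 + 5·16
= 136 + 80 = 216

Σ = 216


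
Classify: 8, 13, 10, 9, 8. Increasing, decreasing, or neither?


Differences: 5, -3, -1, -1
Difference at position 1 is +5 (> 0) but position 2 is -3 (< 0) — sequence both rises and falls
→ NOT monotonic

Not monotonic


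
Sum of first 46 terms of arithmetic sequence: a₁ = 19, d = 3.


aₙ = 19 + (46-1)×3 = 154
Sₙ = n(a₁+aₙ)/2 = 46×(19+154)/2
= 46×173/2 = 3979

S_46 = 3979


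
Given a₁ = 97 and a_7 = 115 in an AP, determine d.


d = (aₙ - a₁)/(n-1)
= (115 - 97)/(7-1)
= 18/6 = 3

d = 3


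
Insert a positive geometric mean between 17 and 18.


GM = √(17×18) = √306 = 17.4929

GM = 17.4929


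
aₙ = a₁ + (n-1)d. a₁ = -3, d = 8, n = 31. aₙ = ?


aₙ = a₁ + (n-1)d
= -3 + (31-1)×8
= -3 + 240
= 237

a_31 = 237


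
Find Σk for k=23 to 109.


Σₖ₌23^109 k = Σₖ₌₁^109 k − Σₖ₌₁^22 k
= 109·110/2 − 22·23/2
= 5995 − 253 = 5742

Σk = 5742


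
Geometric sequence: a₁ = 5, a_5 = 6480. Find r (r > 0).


r^(n-1) = aₙ/a₁
r^4 = 6480/5 = 1296
r = 1296^(1/4)
= ±6; taking r > 0 gives r = 6

r = 6
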